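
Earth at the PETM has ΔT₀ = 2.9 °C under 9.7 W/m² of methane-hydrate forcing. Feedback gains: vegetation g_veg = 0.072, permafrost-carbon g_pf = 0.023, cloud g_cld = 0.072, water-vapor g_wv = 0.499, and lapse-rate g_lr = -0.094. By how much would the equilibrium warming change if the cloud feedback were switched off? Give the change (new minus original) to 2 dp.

Original: g = 0.572, ΔT = 2.9/(1−0.572) = 6.7757 °C.
Without cloud: g' = 0.5, ΔT' = 2.9/(1−0.5) = 5.8000 °C.
Change = 5.8000 − 6.7757 = -0.98 °C.

-0.98 °C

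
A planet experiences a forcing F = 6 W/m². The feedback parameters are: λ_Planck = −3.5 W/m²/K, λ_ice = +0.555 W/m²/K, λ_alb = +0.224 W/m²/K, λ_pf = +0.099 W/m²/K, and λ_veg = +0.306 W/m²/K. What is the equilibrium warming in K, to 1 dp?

2.6 K

Net feedback parameter λ = (−3.5) + (+0.555) + (+0.224) + (+0.099) + (+0.306) = -2.316 W/m²/K.
ΔT = −F/λ = −6/(-2.316) = 2.6 K.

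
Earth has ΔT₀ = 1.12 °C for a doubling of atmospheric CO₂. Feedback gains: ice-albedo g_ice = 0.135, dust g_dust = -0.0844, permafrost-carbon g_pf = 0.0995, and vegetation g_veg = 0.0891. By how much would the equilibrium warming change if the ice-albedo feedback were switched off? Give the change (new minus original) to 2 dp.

Original: g = 0.2392, ΔT = 1.12/(1−0.2392) = 1.4721 °C.
Without ice-albedo: g' = 0.1042, ΔT' = 1.12/(1−0.1042) = 1.2503 °C.
Change = 1.2503 − 1.4721 = -0.22 °C.

-0.22 °C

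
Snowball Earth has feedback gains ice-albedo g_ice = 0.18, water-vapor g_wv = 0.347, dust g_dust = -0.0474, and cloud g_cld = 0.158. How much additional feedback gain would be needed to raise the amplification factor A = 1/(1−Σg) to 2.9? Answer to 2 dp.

0.02

Current total gain = 0.6376.
Target gain for A = 2.9: g* = 1 − 1/2.9 = 0.6552.
Additional gain needed = 0.6552 − 0.6376 = 0.02.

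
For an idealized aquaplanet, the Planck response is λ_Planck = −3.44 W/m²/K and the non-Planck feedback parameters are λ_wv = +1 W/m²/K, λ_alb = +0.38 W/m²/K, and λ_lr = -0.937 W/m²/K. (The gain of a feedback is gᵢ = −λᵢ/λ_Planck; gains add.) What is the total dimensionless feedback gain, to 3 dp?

0.129

Convert to gains: g_wv = 1/3.44 = 0.2907; g_alb = 0.38/3.44 = 0.1105; g_lr = -0.937/3.44 = -0.2724.
Total gain g = 0.1288.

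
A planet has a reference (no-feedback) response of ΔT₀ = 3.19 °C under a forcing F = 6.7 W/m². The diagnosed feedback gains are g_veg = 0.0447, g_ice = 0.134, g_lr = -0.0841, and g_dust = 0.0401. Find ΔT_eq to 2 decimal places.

3.69 °C

Total gain g = 0.0447 + 0.134 − 0.0841 + 0.0401 = 0.1347.
Amplification A = 1/(1 − 0.1347) = 1.156.
ΔT = 3.19 × 1.156 = 3.69 °C.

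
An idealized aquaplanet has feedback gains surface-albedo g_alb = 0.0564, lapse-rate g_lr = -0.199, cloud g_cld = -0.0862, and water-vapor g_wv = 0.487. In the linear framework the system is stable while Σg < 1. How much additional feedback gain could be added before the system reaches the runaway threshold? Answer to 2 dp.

0.74

Current total gain = 0.0564 − 0.199 − 0.0862 + 0.487 = 0.2582.
Margin to runaway = 1 − 0.2582 = 0.74.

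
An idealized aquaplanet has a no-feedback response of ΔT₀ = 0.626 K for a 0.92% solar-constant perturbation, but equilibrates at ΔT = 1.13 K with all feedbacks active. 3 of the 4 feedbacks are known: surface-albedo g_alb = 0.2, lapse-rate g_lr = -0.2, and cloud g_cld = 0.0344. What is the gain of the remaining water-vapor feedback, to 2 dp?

0.41

Amplification A = ΔT/ΔT₀ = 1.13/0.626 = 1.805.
Total gain g = 1 − 1/A = 1 − 1/1.805 = 0.446.
Known gains sum to 0.2 − 0.2 + 0.0344 = 0.0344.
g_wv = 0.446 − 0.0344 = 0.41.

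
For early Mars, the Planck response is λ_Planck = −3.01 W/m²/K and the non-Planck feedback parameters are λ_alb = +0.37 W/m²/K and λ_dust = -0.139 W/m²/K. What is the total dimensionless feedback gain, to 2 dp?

Convert to gains: g_alb = 0.37/3.01 = 0.1229; g_dust = -0.139/3.01 = -0.04618.
Total gain g = 0.07672.

0.08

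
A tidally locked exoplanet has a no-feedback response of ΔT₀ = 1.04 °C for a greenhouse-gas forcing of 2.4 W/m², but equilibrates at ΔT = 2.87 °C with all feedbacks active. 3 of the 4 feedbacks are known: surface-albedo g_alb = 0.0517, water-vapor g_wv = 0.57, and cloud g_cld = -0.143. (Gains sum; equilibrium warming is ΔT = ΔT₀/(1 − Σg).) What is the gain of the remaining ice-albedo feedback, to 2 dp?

0.16

Amplification A = ΔT/ΔT₀ = 2.87/1.04 = 2.76.
Total gain g = 1 − 1/A = 1 − 1/2.76 = 0.6377.
Known gains sum to 0.0517 + 0.57 − 0.143 = 0.4787.
g_ice = 0.6377 − 0.4787 = 0.16.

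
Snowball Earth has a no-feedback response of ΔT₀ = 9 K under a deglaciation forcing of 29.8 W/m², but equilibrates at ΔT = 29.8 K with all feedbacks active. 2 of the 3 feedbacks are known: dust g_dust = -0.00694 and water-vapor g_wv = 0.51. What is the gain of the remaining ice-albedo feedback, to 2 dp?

0.19

Amplification A = ΔT/ΔT₀ = 29.8/9 = 3.311.
Total gain g = 1 − 1/A = 1 − 1/3.311 = 0.698.
Known gains sum to -0.00694 + 0.51 = 0.50306.
g_ice = 0.698 − 0.50306 = 0.19.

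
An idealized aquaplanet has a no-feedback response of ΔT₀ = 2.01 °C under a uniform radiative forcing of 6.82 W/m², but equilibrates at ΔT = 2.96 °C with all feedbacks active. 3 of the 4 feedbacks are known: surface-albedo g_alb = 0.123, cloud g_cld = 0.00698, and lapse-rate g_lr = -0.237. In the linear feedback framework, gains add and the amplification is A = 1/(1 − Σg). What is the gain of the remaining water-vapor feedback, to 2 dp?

Amplification A = ΔT/ΔT₀ = 2.96/2.01 = 1.473.
Total gain g = 1 − 1/A = 1 − 1/1.473 = 0.3211.
Known gains sum to 0.123 + 0.00698 − 0.237 = -0.10702.
g_wv = 0.3211 + 0.10702 = 0.43.

0.43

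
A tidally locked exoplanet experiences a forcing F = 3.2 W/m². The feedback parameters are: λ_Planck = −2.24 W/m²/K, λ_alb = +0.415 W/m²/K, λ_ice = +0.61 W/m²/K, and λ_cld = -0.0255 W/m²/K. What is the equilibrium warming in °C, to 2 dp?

Net feedback parameter λ = (−2.24) + (+0.415) + (+0.61) + (-0.0255) = -1.2405 W/m²/K.
ΔT = −F/λ = −3.2/(-1.2405) = 2.58 °C.

2.58 °C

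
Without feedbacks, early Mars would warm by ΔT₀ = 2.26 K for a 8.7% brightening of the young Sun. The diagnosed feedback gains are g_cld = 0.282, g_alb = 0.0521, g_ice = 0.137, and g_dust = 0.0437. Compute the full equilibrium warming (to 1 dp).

Total gain g = 0.282 + 0.0521 + 0.137 + 0.0437 = 0.5148.
Amplification A = 1/(1 − 0.5148) = 2.061.
ΔT = 2.26 × 2.061 = 4.7 K.

4.7 K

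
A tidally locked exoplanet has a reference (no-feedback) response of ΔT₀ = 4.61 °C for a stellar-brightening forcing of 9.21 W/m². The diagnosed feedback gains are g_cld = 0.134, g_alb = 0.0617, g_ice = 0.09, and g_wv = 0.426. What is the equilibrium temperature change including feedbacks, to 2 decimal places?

15.99 °C

Total gain g = 0.134 + 0.0617 + 0.09 + 0.426 = 0.7117.
Amplification A = 1/(1 − 0.7117) = 3.469.
ΔT = 4.61 × 3.469 = 15.99 °C.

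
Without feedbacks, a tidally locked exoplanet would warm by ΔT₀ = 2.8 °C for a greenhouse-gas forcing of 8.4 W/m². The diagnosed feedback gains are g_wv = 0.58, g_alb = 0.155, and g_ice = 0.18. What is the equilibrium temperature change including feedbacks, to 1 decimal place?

Total gain g = 0.58 + 0.155 + 0.18 = 0.915.
Amplification A = 1/(1 − 0.915) = 11.76.
ΔT = 2.8 × 11.76 = 32.9 °C.

32.9 °C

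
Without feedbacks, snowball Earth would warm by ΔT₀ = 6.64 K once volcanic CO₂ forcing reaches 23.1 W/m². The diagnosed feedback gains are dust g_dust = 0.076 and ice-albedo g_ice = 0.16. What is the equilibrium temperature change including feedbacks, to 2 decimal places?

Total gain g = 0.076 + 0.16 = 0.236.
Amplification A = 1/(1 − 0.236) = 1.309.
ΔT = 6.64 × 1.309 = 8.69 K.

8.69 K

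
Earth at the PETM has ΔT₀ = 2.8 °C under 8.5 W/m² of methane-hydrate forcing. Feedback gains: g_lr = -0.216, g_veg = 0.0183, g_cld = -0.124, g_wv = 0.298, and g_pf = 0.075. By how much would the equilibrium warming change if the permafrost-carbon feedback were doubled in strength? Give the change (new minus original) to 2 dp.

0.25 °C

Original: g = 0.0513, ΔT = 2.8/(1−0.0513) = 2.9514 °C.
With doubled permafrost-carbon: g' = 0.1263, ΔT' = 2.8/(1−0.1263) = 3.2048 °C.
Change = 3.2048 − 2.9514 = 0.25 °C.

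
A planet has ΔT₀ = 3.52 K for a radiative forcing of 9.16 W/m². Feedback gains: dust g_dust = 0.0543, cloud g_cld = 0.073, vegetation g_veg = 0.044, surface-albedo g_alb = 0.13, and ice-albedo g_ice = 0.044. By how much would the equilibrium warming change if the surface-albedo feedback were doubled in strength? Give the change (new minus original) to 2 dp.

Original: g = 0.3453, ΔT = 3.52/(1−0.3453) = 5.3765 K.
With doubled surface-albedo: g' = 0.4753, ΔT' = 3.52/(1−0.4753) = 6.7086 K.
Change = 6.7086 − 5.3765 = 1.33 K.

1.33 K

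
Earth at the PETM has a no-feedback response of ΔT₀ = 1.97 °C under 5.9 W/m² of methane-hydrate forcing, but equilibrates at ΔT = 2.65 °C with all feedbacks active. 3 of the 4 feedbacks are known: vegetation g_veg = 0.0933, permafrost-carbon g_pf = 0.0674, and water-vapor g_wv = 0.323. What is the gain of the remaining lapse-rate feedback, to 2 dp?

-0.23

Amplification A = ΔT/ΔT₀ = 2.65/1.97 = 1.345.
Total gain g = 1 − 1/A = 1 − 1/1.345 = 0.2565.
Known gains sum to 0.0933 + 0.0674 + 0.323 = 0.4837.
g_lr = 0.2565 − 0.4837 = -0.23.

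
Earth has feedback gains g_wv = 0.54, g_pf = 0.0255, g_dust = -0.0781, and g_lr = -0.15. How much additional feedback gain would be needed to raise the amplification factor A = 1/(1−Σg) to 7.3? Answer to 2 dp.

0.53

Current total gain = 0.3374.
Target gain for A = 7.3: g* = 1 − 1/7.3 = 0.863.
Additional gain needed = 0.863 − 0.3374 = 0.53.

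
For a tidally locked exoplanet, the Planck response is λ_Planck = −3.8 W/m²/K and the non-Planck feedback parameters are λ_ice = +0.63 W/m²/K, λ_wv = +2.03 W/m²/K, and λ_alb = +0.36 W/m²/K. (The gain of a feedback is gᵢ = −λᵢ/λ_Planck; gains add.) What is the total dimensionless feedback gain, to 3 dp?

Convert to gains: g_ice = 0.63/3.8 = 0.1658; g_wv = 2.03/3.8 = 0.5342; g_alb = 0.36/3.8 = 0.09474.
Total gain g = 0.79474.

0.795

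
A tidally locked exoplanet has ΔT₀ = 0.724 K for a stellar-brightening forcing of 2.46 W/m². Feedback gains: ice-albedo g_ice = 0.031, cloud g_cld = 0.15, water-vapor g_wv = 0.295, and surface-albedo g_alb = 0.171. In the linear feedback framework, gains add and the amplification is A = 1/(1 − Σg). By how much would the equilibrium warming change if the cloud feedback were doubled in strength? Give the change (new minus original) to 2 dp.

Original: g = 0.647, ΔT = 0.724/(1−0.647) = 2.0510 K.
With doubled cloud: g' = 0.797, ΔT' = 0.724/(1−0.797) = 3.5665 K.
Change = 3.5665 − 2.0510 = 1.52 K.

1.52 K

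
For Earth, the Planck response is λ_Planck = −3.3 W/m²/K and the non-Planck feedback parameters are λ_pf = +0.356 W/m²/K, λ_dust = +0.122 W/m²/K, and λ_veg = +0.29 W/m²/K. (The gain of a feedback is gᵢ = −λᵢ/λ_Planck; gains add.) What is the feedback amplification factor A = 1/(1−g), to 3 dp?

1.303

Convert to gains: g_pf = 0.356/3.3 = 0.1079; g_dust = 0.122/3.3 = 0.03697; g_veg = 0.29/3.3 = 0.08788.
Total gain g = 0.23275.
A = 1/(1 − 0.23275) = 1.303.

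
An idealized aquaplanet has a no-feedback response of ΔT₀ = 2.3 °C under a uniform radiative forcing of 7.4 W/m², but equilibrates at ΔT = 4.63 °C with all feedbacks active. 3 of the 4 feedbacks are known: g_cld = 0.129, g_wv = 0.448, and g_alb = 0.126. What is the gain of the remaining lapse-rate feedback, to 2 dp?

Amplification A = ΔT/ΔT₀ = 4.63/2.3 = 2.013.
Total gain g = 1 − 1/A = 1 − 1/2.013 = 0.5032.
Known gains sum to 0.129 + 0.448 + 0.126 = 0.703.
g_lr = 0.5032 − 0.703 = -0.20.

-0.20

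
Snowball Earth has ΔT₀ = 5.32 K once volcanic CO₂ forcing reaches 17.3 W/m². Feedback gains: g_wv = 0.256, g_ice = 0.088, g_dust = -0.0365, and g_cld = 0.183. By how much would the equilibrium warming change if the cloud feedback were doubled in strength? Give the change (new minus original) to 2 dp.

5.85 K

Original: g = 0.4905, ΔT = 5.32/(1−0.4905) = 10.4416 K.
With doubled cloud: g' = 0.6735, ΔT' = 5.32/(1−0.6735) = 16.2940 K.
Change = 16.2940 − 10.4416 = 5.85 K.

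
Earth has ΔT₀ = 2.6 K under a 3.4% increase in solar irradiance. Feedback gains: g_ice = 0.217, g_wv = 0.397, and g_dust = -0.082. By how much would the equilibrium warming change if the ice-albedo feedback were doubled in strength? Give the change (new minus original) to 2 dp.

Original: g = 0.532, ΔT = 2.6/(1−0.532) = 5.5556 K.
With doubled ice-albedo: g' = 0.749, ΔT' = 2.6/(1−0.749) = 10.3586 K.
Change = 10.3586 − 5.5556 = 4.80 K.

4.80 K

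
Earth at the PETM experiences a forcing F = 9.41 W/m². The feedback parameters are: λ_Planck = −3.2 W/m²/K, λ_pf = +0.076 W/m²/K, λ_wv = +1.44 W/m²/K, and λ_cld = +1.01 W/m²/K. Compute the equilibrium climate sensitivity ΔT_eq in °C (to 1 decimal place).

Net feedback parameter λ = (−3.2) + (+0.076) + (+1.44) + (+1.01) = -0.674 W/m²/K.
ΔT = −F/λ = −9.41/(-0.674) = 14.0 °C.

14.0 °C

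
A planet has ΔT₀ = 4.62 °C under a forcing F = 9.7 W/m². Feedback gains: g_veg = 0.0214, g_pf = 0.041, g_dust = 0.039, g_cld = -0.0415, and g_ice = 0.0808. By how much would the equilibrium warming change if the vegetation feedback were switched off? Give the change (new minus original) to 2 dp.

-0.13 °C

Original: g = 0.1407, ΔT = 4.62/(1−0.1407) = 5.3765 °C.
Without vegetation: g' = 0.1193, ΔT' = 4.62/(1−0.1193) = 5.2458 °C.
Change = 5.2458 − 5.3765 = -0.13 °C.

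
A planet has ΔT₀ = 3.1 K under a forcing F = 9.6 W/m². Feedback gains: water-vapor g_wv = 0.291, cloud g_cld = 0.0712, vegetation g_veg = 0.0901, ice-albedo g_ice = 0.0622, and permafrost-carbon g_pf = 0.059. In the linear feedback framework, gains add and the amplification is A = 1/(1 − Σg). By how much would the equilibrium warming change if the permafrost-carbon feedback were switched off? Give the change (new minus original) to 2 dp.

-0.88 K

Original: g = 0.5735, ΔT = 3.1/(1−0.5735) = 7.2685 K.
Without permafrost-carbon: g' = 0.5145, ΔT' = 3.1/(1−0.5145) = 6.3852 K.
Change = 6.3852 − 7.2685 = -0.88 K.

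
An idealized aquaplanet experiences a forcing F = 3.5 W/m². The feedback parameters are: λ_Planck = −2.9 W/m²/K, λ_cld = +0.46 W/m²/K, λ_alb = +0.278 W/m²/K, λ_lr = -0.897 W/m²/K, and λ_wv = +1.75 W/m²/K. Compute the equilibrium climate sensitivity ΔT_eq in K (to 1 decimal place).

2.7 K

Net feedback parameter λ = (−2.9) + (+0.46) + (+0.278) + (-0.897) + (+1.75) = -1.309 W/m²/K.
ΔT = −F/λ = −3.5/(-1.309) = 2.7 K.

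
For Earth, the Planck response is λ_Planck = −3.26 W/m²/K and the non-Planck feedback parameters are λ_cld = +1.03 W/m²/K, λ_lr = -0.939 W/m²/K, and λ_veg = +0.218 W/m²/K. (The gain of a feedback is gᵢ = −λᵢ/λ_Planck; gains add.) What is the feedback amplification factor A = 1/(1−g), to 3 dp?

1.105

Convert to gains: g_cld = 1.03/3.26 = 0.316; g_lr = -0.939/3.26 = -0.288; g_veg = 0.218/3.26 = 0.06687.
Total gain g = 0.09487.
A = 1/(1 − 0.09487) = 1.105.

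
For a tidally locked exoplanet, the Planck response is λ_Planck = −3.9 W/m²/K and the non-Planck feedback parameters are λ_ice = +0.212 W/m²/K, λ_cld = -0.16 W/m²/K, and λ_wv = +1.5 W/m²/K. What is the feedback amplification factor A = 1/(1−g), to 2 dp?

Convert to gains: g_ice = 0.212/3.9 = 0.05436; g_cld = -0.16/3.9 = -0.04103; g_wv = 1.5/3.9 = 0.3846.
Total gain g = 0.39793.
A = 1/(1 − 0.39793) = 1.66.

1.66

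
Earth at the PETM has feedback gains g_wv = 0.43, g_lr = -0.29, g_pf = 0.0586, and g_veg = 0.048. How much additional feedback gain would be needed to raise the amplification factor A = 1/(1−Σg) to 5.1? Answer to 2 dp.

Current total gain = 0.2466.
Target gain for A = 5.1: g* = 1 − 1/5.1 = 0.8039.
Additional gain needed = 0.8039 − 0.2466 = 0.56.

0.56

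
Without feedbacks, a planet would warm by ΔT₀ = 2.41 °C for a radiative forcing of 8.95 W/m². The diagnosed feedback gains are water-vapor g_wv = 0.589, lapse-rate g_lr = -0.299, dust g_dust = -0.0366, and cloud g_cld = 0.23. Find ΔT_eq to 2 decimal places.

Total gain g = 0.589 − 0.299 − 0.0366 + 0.23 = 0.4834.
Amplification A = 1/(1 − 0.4834) = 1.936.
ΔT = 2.41 × 1.936 = 4.67 °C.

4.67 °C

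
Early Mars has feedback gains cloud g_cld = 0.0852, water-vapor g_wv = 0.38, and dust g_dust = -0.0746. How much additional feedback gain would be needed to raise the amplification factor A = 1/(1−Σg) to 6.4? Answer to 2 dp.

0.45

Current total gain = 0.3906.
Target gain for A = 6.4: g* = 1 − 1/6.4 = 0.8438.
Additional gain needed = 0.8438 − 0.3906 = 0.45.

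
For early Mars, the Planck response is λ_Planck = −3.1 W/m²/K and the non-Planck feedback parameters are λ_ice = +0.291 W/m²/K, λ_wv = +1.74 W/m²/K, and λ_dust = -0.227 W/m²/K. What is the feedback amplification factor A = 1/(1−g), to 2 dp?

2.39

Convert to gains: g_ice = 0.291/3.1 = 0.09387; g_wv = 1.74/3.1 = 0.5613; g_dust = -0.227/3.1 = -0.07323.
Total gain g = 0.58194.
A = 1/(1 − 0.58194) = 2.39.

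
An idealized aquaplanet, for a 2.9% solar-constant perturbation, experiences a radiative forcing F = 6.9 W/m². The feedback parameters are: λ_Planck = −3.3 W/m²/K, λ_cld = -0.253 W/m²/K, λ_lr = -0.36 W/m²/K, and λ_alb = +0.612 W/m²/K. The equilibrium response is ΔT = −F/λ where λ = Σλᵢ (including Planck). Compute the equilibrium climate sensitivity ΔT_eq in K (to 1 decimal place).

2.1 K

Net feedback parameter λ = (−3.3) + (-0.253) + (-0.36) + (+0.612) = -3.301 W/m²/K.
ΔT = −F/λ = −6.9/(-3.301) = 2.1 K.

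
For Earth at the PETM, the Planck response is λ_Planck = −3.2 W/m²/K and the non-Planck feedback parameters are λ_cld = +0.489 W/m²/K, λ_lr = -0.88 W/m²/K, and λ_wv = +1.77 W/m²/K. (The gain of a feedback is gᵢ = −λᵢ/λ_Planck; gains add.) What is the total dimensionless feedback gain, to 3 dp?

0.431

Convert to gains: g_cld = 0.489/3.2 = 0.1528; g_lr = -0.88/3.2 = -0.275; g_wv = 1.77/3.2 = 0.5531.
Total gain g = 0.4309.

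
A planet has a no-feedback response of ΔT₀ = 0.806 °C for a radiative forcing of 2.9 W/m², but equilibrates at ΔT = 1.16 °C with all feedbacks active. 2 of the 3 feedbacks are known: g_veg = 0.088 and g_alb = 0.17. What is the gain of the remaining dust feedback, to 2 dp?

Amplification A = ΔT/ΔT₀ = 1.16/0.806 = 1.439.
Total gain g = 1 − 1/A = 1 − 1/1.439 = 0.3051.
Known gains sum to 0.088 + 0.17 = 0.258.
g_dust = 0.3051 − 0.258 = 0.05.

0.05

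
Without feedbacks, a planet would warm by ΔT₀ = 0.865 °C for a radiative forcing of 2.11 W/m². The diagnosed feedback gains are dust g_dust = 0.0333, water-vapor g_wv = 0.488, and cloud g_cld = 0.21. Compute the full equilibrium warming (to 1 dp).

Total gain g = 0.0333 + 0.488 + 0.21 = 0.7313.
Amplification A = 1/(1 − 0.7313) = 3.722.
ΔT = 0.865 × 3.722 = 3.2 °C.

3.2 °C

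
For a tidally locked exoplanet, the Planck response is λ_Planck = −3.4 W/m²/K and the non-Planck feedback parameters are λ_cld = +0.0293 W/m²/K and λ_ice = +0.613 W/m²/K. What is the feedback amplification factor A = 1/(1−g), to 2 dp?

1.23

Convert to gains: g_cld = 0.0293/3.4 = 0.008618; g_ice = 0.613/3.4 = 0.1803.
Total gain g = 0.188918.
A = 1/(1 − 0.188918) = 1.23.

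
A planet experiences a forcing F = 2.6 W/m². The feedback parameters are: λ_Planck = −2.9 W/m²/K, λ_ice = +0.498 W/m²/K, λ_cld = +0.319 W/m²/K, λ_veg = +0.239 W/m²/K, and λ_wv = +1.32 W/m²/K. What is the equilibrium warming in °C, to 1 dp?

5.0 °C

Net feedback parameter λ = (−2.9) + (+0.498) + (+0.319) + (+0.239) + (+1.32) = -0.524 W/m²/K.
ΔT = −F/λ = −2.6/(-0.524) = 5.0 °C.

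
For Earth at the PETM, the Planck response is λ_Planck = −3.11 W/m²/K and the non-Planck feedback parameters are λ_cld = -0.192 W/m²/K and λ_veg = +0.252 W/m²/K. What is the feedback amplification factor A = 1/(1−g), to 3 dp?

1.020

Convert to gains: g_cld = -0.192/3.11 = -0.06174; g_veg = 0.252/3.11 = 0.08103.
Total gain g = 0.01929.
A = 1/(1 − 0.01929) = 1.020.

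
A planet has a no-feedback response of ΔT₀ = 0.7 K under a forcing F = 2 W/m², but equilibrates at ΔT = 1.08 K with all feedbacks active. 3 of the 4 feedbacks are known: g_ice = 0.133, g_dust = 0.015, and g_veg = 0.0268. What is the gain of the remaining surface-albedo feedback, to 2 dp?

0.18

Amplification A = ΔT/ΔT₀ = 1.08/0.7 = 1.543.
Total gain g = 1 − 1/A = 1 − 1/1.543 = 0.3519.
Known gains sum to 0.133 + 0.015 + 0.0268 = 0.1748.
g_alb = 0.3519 − 0.1748 = 0.18.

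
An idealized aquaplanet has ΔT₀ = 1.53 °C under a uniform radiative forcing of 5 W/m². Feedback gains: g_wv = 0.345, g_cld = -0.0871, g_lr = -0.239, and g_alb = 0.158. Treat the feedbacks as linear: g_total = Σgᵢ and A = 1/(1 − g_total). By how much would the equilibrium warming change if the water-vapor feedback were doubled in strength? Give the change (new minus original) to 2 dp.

1.34 °C

Original: g = 0.1769, ΔT = 1.53/(1−0.1769) = 1.8588 °C.
With doubled water-vapor: g' = 0.5219, ΔT' = 1.53/(1−0.5219) = 3.2002 °C.
Change = 3.2002 − 1.8588 = 1.34 °C.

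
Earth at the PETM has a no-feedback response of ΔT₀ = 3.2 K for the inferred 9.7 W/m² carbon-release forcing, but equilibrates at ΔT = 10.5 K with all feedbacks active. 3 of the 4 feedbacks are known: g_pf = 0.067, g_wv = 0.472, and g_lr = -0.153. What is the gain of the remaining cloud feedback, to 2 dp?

Amplification A = ΔT/ΔT₀ = 10.5/3.2 = 3.281.
Total gain g = 1 − 1/A = 1 − 1/3.281 = 0.6952.
Known gains sum to 0.067 + 0.472 − 0.153 = 0.386.
g_cld = 0.6952 − 0.386 = 0.31.

0.31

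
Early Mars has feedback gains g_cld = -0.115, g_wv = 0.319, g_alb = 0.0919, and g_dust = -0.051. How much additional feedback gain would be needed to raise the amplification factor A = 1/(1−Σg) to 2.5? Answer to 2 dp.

0.36

Current total gain = 0.2449.
Target gain for A = 2.5: g* = 1 − 1/2.5 = 0.6.
Additional gain needed = 0.6 − 0.2449 = 0.36.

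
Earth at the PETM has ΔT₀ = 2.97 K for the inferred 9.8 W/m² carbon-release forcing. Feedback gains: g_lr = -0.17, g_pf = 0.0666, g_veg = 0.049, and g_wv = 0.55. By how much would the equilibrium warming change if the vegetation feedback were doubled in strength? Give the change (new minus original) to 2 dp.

0.63 K

Original: g = 0.4956, ΔT = 2.97/(1−0.4956) = 5.8882 K.
With doubled vegetation: g' = 0.5446, ΔT' = 2.97/(1−0.5446) = 6.5217 K.
Change = 6.5217 − 5.8882 = 0.63 K.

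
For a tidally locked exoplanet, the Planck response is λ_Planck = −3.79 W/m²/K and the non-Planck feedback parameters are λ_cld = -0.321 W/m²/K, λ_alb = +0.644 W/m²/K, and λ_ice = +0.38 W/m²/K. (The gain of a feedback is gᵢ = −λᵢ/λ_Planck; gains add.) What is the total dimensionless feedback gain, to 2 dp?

Convert to gains: g_cld = -0.321/3.79 = -0.0847; g_alb = 0.644/3.79 = 0.1699; g_ice = 0.38/3.79 = 0.1003.
Total gain g = 0.1855.

0.19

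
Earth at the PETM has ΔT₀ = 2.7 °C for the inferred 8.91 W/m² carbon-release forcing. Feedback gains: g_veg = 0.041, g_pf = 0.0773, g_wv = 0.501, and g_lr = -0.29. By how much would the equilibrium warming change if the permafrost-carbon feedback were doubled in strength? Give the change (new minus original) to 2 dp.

Original: g = 0.3293, ΔT = 2.7/(1−0.3293) = 4.0256 °C.
With doubled permafrost-carbon: g' = 0.4066, ΔT' = 2.7/(1−0.4066) = 4.5501 °C.
Change = 4.5501 − 4.0256 = 0.52 °C.

0.52 °C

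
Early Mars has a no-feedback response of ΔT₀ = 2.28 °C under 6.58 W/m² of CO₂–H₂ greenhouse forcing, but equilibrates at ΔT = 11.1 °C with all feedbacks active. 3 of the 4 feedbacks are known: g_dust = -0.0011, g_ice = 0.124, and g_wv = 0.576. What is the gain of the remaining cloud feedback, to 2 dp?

0.10

Amplification A = ΔT/ΔT₀ = 11.1/2.28 = 4.868.
Total gain g = 1 − 1/A = 1 − 1/4.868 = 0.7946.
Known gains sum to -0.0011 + 0.124 + 0.576 = 0.6989.
g_cld = 0.7946 − 0.6989 = 0.10.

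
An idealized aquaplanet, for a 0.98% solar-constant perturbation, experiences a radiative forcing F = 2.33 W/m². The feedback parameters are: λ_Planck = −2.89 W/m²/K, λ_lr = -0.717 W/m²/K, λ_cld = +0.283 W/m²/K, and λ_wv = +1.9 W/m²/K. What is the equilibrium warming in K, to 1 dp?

Net feedback parameter λ = (−2.89) + (-0.717) + (+0.283) + (+1.9) = -1.424 W/m²/K.
ΔT = −F/λ = −2.33/(-1.424) = 1.6 K.

1.6 K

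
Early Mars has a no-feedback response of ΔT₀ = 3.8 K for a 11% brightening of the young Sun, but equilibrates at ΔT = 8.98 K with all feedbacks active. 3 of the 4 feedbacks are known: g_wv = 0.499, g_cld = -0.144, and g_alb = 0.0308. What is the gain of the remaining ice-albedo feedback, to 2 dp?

Amplification A = ΔT/ΔT₀ = 8.98/3.8 = 2.363.
Total gain g = 1 − 1/A = 1 − 1/2.363 = 0.5768.
Known gains sum to 0.499 − 0.144 + 0.0308 = 0.3858.
g_ice = 0.5768 − 0.3858 = 0.19.

0.19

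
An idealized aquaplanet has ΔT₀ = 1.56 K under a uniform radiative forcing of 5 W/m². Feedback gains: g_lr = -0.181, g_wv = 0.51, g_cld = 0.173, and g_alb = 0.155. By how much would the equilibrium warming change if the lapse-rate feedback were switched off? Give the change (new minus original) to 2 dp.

Original: g = 0.657, ΔT = 1.56/(1−0.657) = 4.5481 K.
Without lapse-rate: g' = 0.838, ΔT' = 1.56/(1−0.838) = 9.6296 K.
Change = 9.6296 − 4.5481 = 5.08 K.

5.08 K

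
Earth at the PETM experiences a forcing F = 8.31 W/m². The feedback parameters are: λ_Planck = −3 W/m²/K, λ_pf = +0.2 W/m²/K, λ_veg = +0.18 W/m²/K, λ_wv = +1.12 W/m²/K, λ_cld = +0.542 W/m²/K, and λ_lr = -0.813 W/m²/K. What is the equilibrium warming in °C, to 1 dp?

4.7 °C

Net feedback parameter λ = (−3) + (+0.2) + (+0.18) + (+1.12) + (+0.542) + (-0.813) = -1.771 W/m²/K.
ΔT = −F/λ = −8.31/(-1.771) = 4.7 °C.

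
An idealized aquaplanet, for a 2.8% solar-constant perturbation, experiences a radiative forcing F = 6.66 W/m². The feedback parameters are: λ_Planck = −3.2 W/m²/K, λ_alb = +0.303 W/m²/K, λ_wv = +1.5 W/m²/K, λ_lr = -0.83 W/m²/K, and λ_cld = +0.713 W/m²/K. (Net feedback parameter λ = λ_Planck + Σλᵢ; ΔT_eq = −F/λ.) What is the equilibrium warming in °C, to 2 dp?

4.40 °C

Net feedback parameter λ = (−3.2) + (+0.303) + (+1.5) + (-0.83) + (+0.713) = -1.514 W/m²/K.
ΔT = −F/λ = −6.66/(-1.514) = 4.40 °C.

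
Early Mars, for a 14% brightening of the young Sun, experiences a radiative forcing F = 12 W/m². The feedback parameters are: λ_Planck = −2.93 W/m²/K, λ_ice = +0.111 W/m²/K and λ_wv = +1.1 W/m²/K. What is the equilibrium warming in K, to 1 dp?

Net feedback parameter λ = (−2.93) + (+0.111) + (+1.1) = -1.719 W/m²/K.
ΔT = −F/λ = −12/(-1.719) = 7.0 K.

7.0 K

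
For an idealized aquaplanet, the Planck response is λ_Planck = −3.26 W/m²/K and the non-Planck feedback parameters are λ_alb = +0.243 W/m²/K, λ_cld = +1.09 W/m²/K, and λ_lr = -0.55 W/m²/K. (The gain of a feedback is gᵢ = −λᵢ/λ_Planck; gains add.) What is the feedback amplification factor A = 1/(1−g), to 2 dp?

Convert to gains: g_alb = 0.243/3.26 = 0.07454; g_cld = 1.09/3.26 = 0.3344; g_lr = -0.55/3.26 = -0.1687.
Total gain g = 0.24024.
A = 1/(1 − 0.24024) = 1.32.

1.32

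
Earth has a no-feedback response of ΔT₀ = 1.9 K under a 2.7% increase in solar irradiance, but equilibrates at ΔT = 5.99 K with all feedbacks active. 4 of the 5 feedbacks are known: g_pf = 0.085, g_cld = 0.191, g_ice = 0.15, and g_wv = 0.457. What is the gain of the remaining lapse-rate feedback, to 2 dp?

Amplification A = ΔT/ΔT₀ = 5.99/1.9 = 3.153.
Total gain g = 1 − 1/A = 1 − 1/3.153 = 0.6828.
Known gains sum to 0.085 + 0.191 + 0.15 + 0.457 = 0.883.
g_lr = 0.6828 − 0.883 = -0.20.

-0.20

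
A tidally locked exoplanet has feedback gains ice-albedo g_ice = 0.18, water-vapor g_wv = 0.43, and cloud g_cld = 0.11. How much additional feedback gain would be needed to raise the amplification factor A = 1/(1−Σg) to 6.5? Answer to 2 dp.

Current total gain = 0.72.
Target gain for A = 6.5: g* = 1 − 1/6.5 = 0.8462.
Additional gain needed = 0.8462 − 0.72 = 0.13.

0.13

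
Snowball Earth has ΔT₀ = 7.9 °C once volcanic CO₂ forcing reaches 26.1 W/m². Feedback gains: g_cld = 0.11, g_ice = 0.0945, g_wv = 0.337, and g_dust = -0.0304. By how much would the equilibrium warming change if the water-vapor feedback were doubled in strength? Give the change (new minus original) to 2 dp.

35.85 °C

Original: g = 0.5111, ΔT = 7.9/(1−0.5111) = 16.1587 °C.
With doubled water-vapor: g' = 0.8481, ΔT' = 7.9/(1−0.8481) = 52.0079 °C.
Change = 52.0079 − 16.1587 = 35.85 °C.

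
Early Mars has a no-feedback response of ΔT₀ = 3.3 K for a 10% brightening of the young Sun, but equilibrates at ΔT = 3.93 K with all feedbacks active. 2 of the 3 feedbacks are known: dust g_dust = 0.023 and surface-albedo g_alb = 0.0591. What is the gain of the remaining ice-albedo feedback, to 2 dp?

0.08

Amplification A = ΔT/ΔT₀ = 3.93/3.3 = 1.191.
Total gain g = 1 − 1/A = 1 − 1/1.191 = 0.1604.
Known gains sum to 0.023 + 0.0591 = 0.0821.
g_ice = 0.1604 − 0.0821 = 0.08.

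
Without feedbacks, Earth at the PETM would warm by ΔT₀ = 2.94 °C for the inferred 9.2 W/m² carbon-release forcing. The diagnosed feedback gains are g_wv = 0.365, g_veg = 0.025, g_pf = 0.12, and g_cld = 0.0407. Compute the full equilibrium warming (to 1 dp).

Total gain g = 0.365 + 0.025 + 0.12 + 0.0407 = 0.5507.
Amplification A = 1/(1 − 0.5507) = 2.226.
ΔT = 2.94 × 2.226 = 6.5 °C.

6.5 °C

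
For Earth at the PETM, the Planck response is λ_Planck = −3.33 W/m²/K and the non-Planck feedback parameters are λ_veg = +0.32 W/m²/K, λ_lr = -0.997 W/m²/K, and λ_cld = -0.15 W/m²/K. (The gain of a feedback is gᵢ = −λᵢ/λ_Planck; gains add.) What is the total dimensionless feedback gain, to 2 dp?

Convert to gains: g_veg = 0.32/3.33 = 0.0961; g_lr = -0.997/3.33 = -0.2994; g_cld = -0.15/3.33 = -0.04505.
Total gain g = -0.24835.

-0.25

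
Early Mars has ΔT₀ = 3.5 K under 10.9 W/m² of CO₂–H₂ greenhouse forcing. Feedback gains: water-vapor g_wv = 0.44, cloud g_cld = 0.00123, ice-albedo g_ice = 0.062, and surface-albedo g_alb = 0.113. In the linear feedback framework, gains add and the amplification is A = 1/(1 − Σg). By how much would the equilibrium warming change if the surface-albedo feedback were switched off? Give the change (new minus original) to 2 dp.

-2.07 K

Original: g = 0.61623, ΔT = 3.5/(1−0.61623) = 9.1200 K.
Without surface-albedo: g' = 0.50323, ΔT' = 3.5/(1−0.50323) = 7.0455 K.
Change = 7.0455 − 9.1200 = -2.07 K.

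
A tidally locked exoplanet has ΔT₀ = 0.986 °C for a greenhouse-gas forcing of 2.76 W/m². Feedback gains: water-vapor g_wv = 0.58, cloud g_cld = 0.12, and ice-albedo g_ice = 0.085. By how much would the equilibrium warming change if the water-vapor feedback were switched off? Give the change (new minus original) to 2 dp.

-3.35 °C

Original: g = 0.785, ΔT = 0.986/(1−0.785) = 4.5860 °C.
Without water-vapor: g' = 0.205, ΔT' = 0.986/(1−0.205) = 1.2403 °C.
Change = 1.2403 − 4.5860 = -3.35 °C.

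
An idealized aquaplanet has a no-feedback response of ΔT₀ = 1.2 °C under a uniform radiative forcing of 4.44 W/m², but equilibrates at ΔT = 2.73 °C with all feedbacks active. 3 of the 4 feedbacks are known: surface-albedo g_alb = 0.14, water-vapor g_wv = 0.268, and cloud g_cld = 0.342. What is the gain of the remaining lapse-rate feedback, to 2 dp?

Amplification A = ΔT/ΔT₀ = 2.73/1.2 = 2.275.
Total gain g = 1 − 1/A = 1 − 1/2.275 = 0.5604.
Known gains sum to 0.14 + 0.268 + 0.342 = 0.75.
g_lr = 0.5604 − 0.75 = -0.19.

-0.19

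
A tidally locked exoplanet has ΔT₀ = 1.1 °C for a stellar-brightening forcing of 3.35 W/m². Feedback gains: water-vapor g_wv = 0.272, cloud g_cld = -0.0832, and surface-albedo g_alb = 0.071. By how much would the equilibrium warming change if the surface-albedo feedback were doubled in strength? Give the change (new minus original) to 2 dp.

0.16 °C

Original: g = 0.2598, ΔT = 1.1/(1−0.2598) = 1.4861 °C.
With doubled surface-albedo: g' = 0.3308, ΔT' = 1.1/(1−0.3308) = 1.6438 °C.
Change = 1.6438 − 1.4861 = 0.16 °C.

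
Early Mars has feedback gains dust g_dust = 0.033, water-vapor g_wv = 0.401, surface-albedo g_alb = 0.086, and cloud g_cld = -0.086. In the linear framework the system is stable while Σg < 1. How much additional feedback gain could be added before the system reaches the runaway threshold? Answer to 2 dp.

Current total gain = 0.033 + 0.401 + 0.086 − 0.086 = 0.434.
Margin to runaway = 1 − 0.434 = 0.57.

0.57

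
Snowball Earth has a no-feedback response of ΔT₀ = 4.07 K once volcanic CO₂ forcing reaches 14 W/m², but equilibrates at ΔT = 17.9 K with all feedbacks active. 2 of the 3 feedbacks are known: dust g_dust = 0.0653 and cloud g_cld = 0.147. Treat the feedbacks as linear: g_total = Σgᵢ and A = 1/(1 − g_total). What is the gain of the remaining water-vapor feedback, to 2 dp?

0.56

Amplification A = ΔT/ΔT₀ = 17.9/4.07 = 4.398.
Total gain g = 1 − 1/A = 1 − 1/4.398 = 0.7726.
Known gains sum to 0.0653 + 0.147 = 0.2123.
g_wv = 0.7726 − 0.2123 = 0.56.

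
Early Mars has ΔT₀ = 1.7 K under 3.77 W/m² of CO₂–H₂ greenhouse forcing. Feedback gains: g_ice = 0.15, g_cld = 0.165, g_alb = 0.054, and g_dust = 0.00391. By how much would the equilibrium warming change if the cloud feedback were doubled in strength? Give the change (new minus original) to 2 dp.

0.97 K

Original: g = 0.37291, ΔT = 1.7/(1−0.37291) = 2.7109 K.
With doubled cloud: g' = 0.53791, ΔT' = 1.7/(1−0.53791) = 3.6789 K.
Change = 3.6789 − 2.7109 = 0.97 K.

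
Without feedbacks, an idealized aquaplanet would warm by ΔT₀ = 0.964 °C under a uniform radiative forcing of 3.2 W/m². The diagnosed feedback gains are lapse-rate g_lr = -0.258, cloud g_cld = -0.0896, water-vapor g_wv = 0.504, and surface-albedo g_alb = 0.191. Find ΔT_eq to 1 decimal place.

Total gain g = -0.258 − 0.0896 + 0.504 + 0.191 = 0.3474.
Amplification A = 1/(1 − 0.3474) = 1.532.
ΔT = 0.964 × 1.532 = 1.5 °C.

1.5 °C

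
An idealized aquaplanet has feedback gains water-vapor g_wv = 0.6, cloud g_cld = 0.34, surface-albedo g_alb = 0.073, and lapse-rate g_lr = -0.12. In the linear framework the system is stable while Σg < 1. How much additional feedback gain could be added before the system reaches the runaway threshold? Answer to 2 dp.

0.11

Current total gain = 0.6 + 0.34 + 0.073 − 0.12 = 0.893.
Margin to runaway = 1 − 0.893 = 0.11.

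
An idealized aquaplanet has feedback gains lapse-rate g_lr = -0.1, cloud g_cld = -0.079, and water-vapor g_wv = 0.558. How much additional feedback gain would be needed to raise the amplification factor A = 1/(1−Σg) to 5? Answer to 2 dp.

Current total gain = 0.379.
Target gain for A = 5: g* = 1 − 1/5 = 0.8.
Additional gain needed = 0.8 − 0.379 = 0.42.

0.42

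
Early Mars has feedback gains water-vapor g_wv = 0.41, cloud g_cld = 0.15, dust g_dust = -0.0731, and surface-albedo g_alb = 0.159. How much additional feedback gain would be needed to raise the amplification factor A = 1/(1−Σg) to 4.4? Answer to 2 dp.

0.13

Current total gain = 0.6459.
Target gain for A = 4.4: g* = 1 − 1/4.4 = 0.7727.
Additional gain needed = 0.7727 − 0.6459 = 0.13.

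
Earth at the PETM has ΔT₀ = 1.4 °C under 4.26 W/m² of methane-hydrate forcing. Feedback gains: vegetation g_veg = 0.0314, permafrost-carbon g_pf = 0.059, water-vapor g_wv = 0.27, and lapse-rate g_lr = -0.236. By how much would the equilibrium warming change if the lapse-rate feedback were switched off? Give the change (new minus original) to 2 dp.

Original: g = 0.1244, ΔT = 1.4/(1−0.1244) = 1.5989 °C.
Without lapse-rate: g' = 0.3604, ΔT' = 1.4/(1−0.3604) = 2.1889 °C.
Change = 2.1889 − 1.5989 = 0.59 °C.

0.59 °C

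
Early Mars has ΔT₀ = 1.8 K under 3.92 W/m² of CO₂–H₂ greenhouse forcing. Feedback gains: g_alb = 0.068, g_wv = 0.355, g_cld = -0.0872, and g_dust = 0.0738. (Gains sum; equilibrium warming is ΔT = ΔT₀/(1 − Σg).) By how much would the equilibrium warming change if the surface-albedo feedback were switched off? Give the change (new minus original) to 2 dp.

-0.31 K

Original: g = 0.4096, ΔT = 1.8/(1−0.4096) = 3.0488 K.
Without surface-albedo: g' = 0.3416, ΔT' = 1.8/(1−0.3416) = 2.7339 K.
Change = 2.7339 − 3.0488 = -0.31 K.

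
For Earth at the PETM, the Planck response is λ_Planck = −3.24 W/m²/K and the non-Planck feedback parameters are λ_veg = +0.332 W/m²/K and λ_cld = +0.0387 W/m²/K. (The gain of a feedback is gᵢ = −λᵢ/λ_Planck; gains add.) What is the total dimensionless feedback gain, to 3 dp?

Convert to gains: g_veg = 0.332/3.24 = 0.1025; g_cld = 0.0387/3.24 = 0.01194.
Total gain g = 0.11444.

0.114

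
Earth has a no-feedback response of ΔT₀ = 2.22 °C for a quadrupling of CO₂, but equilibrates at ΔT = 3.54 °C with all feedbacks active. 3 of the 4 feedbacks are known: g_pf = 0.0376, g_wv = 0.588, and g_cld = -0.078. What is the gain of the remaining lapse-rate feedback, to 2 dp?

-0.17

Amplification A = ΔT/ΔT₀ = 3.54/2.22 = 1.595.
Total gain g = 1 − 1/A = 1 − 1/1.595 = 0.373.
Known gains sum to 0.0376 + 0.588 − 0.078 = 0.5476.
g_lr = 0.373 − 0.5476 = -0.17.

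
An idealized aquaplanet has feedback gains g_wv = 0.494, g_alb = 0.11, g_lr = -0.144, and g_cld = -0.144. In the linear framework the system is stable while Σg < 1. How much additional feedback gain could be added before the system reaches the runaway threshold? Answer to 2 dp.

0.68

Current total gain = 0.494 + 0.11 − 0.144 − 0.144 = 0.316.
Margin to runaway = 1 − 0.316 = 0.68.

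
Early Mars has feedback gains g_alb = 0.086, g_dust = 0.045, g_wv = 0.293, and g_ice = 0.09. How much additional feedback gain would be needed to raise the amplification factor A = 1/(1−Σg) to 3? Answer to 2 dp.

0.15

Current total gain = 0.514.
Target gain for A = 3: g* = 1 − 1/3 = 0.6667.
Additional gain needed = 0.6667 − 0.514 = 0.15.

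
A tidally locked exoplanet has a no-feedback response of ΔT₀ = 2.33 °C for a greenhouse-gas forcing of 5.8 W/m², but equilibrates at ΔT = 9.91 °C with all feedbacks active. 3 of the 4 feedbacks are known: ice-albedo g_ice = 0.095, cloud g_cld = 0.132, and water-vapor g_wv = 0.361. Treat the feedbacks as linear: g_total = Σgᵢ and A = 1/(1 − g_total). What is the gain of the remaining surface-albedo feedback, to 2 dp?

0.18

Amplification A = ΔT/ΔT₀ = 9.91/2.33 = 4.253.
Total gain g = 1 − 1/A = 1 − 1/4.253 = 0.7649.
Known gains sum to 0.095 + 0.132 + 0.361 = 0.588.
g_alb = 0.7649 − 0.588 = 0.18.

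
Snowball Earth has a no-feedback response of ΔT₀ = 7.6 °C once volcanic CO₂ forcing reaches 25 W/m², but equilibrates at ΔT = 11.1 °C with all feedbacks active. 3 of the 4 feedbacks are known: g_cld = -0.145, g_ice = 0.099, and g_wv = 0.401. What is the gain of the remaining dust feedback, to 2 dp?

Amplification A = ΔT/ΔT₀ = 11.1/7.6 = 1.461.
Total gain g = 1 − 1/A = 1 − 1/1.461 = 0.3155.
Known gains sum to -0.145 + 0.099 + 0.401 = 0.355.
g_dust = 0.3155 − 0.355 = -0.04.

-0.04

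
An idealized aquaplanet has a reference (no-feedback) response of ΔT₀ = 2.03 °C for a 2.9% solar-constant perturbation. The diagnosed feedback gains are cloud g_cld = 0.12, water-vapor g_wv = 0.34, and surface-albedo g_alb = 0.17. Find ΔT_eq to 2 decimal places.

Total gain g = 0.12 + 0.34 + 0.17 = 0.63.
Amplification A = 1/(1 − 0.63) = 2.703.
ΔT = 2.03 × 2.703 = 5.49 °C.

5.49 °C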